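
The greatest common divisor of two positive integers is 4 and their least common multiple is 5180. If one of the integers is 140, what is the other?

148

For two integers, gcd × lcm = product, so the other is (4 × 5180) / 140 = 20720 / 140 = 148.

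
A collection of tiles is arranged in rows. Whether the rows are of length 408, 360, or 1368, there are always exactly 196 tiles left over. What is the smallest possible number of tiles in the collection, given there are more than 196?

116476

N − 196 must be a common multiple of 408, 360, and 1368.
408 = 2^3 × 3 × 17
360 = 2^3 × 3^2 × 5
1368 = 2^3 × 3^2 × 19
LCM(408, 360, 1368) = 2^3 × 3^2 × 5 × 17 × 19 = 116280.
Smallest N > 196 is LCM + 196 = 116280 + 196 = 116476.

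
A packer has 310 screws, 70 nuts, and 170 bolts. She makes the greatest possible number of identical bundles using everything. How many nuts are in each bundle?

7

Number of bundles = gcd(310, 70, 170).
310 = 2 × 5 × 31
70 = 2 × 5 × 7
170 = 2 × 5 × 17
gcd(310, 70, 170) = 2 × 5 = 10.
nuts per bundle = 70 / 10 = 7.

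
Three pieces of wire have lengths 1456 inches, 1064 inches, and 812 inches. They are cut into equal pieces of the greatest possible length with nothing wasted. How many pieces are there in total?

119

Piece length = gcd(1456, 1064, 812).
1456 = 2^4 × 7 × 13
1064 = 2^3 × 7 × 19
812 = 2^2 × 7 × 29
gcd(1456, 1064, 812) = 2^2 × 7 = 28.
Total pieces = 1456/28 + 1064/28 + 812/28 = 52 + 38 + 29 = 119.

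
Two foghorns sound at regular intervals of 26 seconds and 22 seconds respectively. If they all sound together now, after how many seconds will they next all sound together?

286 seconds

The first simultaneous occurrence is after LCM of the individual periods.
26 = 2 × 13
22 = 2 × 11
LCM(26, 22) = 2 × 11 × 13 = 286.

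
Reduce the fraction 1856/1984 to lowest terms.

29/31

1856 = 2^6 × 29
1984 = 2^6 × 31
gcd(1856, 1984) = 2^6 = 64.
Divide numerator and denominator by 64: 1856/1984 = 29/31.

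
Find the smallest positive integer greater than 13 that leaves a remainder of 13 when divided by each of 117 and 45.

598

N − 13 must be a common multiple of 117 and 45.
117 = 3^2 × 13
45 = 3^2 × 5
LCM(117, 45) = 3^2 × 5 × 13 = 585.
Smallest N > 13 is LCM + 13 = 585 + 13 = 598.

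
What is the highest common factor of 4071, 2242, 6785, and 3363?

59

4071 = 3 × 23 × 59
2242 = 2 × 19 × 59
6785 = 5 × 23 × 59
3363 = 3 × 19 × 59
gcd(4071, 2242, 6785, 3363) = 59.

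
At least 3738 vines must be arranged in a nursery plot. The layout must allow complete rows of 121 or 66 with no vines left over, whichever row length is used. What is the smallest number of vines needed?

4356

The number of vines must be a common multiple of 121 and 66, so a multiple of their LCM.
121 = 11^2
66 = 2 × 3 × 11
LCM(121, 66) = 2 × 3 × 11^2 = 726.
Smallest multiple of 726 that is ≥ 3738: ⌈3738/726⌉ × 726 = 6 × 726 = 4356.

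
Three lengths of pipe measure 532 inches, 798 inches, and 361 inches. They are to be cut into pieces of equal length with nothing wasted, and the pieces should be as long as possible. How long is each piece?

19 inches

The greatest length dividing all of 532, 798, and 361 is their gcd.
532 = 2^2 × 7 × 19
798 = 2 × 3 × 7 × 19
361 = 19^2
gcd(532, 798, 361) = 19.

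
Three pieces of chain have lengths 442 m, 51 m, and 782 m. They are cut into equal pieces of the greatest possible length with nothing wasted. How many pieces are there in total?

Piece length = gcd(442, 51, 782).
442 = 2 × 13 × 17
51 = 3 × 17
782 = 2 × 17 × 23
gcd(442, 51, 782) = 17.
Total pieces = 442/17 + 51/17 + 782/17 = 26 + 3 + 46 = 75.

75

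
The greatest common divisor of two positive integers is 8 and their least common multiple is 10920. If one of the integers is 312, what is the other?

280

For two integers, gcd × lcm = product, so the other is (8 × 10920) / 312 = 87360 / 312 = 280.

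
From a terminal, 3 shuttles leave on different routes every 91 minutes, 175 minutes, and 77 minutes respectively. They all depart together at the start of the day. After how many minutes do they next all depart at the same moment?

They coincide at every common multiple of the periods; the first is the LCM.
91 = 7 × 13
175 = 5^2 × 7
77 = 7 × 11
LCM(91, 175, 77) = 5^2 × 7 × 11 × 13 = 25025.

25025 minutes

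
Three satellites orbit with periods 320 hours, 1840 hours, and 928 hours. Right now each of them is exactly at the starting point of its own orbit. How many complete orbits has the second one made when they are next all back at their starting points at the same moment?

116 orbits

The first common completion time is the LCM of the periods.
320 = 2^6 × 5
1840 = 2^4 × 5 × 23
928 = 2^5 × 29
LCM(320, 1840, 928) = 2^6 × 5 × 23 × 29 = 213440.
Orbits for period 1840: 213440 / 1840 = 116.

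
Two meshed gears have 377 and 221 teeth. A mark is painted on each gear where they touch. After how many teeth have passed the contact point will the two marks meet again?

They coincide at every common multiple of the periods; the first is the LCM.
377 = 13 × 29
221 = 13 × 17
LCM(377, 221) = 13 × 17 × 29 = 6409.

6409 teeth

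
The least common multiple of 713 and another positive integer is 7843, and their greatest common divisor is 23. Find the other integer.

253

gcd × lcm = product of the two integers, so the other integer is (23 × 7843) / 713 = 253.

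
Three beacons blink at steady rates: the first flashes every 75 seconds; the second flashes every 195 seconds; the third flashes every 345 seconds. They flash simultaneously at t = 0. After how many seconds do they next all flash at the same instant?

22425 seconds

The first simultaneous occurrence is after LCM of the individual periods.
75 = 3 × 5^2
195 = 3 × 5 × 13
345 = 3 × 5 × 23
LCM(75, 195, 345) = 3 × 5^2 × 13 × 23 = 22425.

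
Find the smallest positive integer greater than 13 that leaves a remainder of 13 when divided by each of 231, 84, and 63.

N − 13 must be a common multiple of 231, 84, and 63.
231 = 3 × 7 × 11
84 = 2^2 × 3 × 7
63 = 3^2 × 7
LCM(231, 84, 63) = 2^2 × 3^2 × 7 × 11 = 2772.
Smallest N > 13 is LCM + 13 = 2772 + 13 = 2785.

2785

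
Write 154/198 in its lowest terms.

154 = 2 × 7 × 11
198 = 2 × 3^2 × 11
gcd(154, 198) = 2 × 11 = 22.
Divide numerator and denominator by 22: 154/198 = 7/9.

7/9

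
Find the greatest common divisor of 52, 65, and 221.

13

52 = 2^2 × 13
65 = 5 × 13
221 = 13 × 17
gcd(52, 65, 221) = 13.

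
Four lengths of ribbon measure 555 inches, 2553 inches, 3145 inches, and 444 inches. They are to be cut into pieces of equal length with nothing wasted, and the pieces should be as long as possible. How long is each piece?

Each piece length must divide every original length, so the longest possible is gcd(555, 2553, 3145, 444).
555 = 3 × 5 × 37
2553 = 3 × 23 × 37
3145 = 5 × 17 × 37
444 = 2^2 × 3 × 37
gcd(555, 2553, 3145, 444) = 37.

37 inches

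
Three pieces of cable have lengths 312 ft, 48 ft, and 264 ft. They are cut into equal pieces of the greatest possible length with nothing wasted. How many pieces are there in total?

26

Piece length = gcd(312, 48, 264).
312 = 2^3 × 3 × 13
48 = 2^4 × 3
264 = 2^3 × 3 × 11
gcd(312, 48, 264) = 2^3 × 3 = 24.
Total pieces = 312/24 + 48/24 + 264/24 = 13 + 2 + 11 = 26.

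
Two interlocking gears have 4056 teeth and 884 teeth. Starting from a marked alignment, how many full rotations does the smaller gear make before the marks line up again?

All finish a whole number of cycles simultaneously at t = LCM of the periods.
4056 = 2^3 × 3 × 13^2
884 = 2^2 × 13 × 17
LCM(4056, 884) = 2^3 × 3 × 13^2 × 17 = 68952.
Rotations for period 884: 68952 / 884 = 78.

78 rotations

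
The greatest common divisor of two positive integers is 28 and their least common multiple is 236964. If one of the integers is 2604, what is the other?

2548

For two integers, gcd × lcm = product, so the other is (28 × 236964) / 2604 = 6634992 / 2604 = 2548.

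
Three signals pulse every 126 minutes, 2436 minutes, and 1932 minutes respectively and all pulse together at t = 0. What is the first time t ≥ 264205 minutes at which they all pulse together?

Joint pulses occur at multiples of LCM(126, 2436, 1932).
126 = 2 × 3^2 × 7
2436 = 2^2 × 3 × 7 × 29
1932 = 2^2 × 3 × 7 × 23
LCM(126, 2436, 1932) = 2^2 × 3^2 × 7 × 23 × 29 = 168084.
Smallest multiple of 168084 that is ≥ 264205: ⌈264205/168084⌉ × 168084 = 2 × 168084 = 336168.

336168 minutes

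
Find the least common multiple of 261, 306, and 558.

275094

261 = 3^2 × 29
306 = 2 × 3^2 × 17
558 = 2 × 3^2 × 31
LCM(261, 306, 558) = 2 × 3^2 × 17 × 29 × 31 = 275094.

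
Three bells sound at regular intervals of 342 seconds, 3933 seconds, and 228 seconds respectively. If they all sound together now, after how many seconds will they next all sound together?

They coincide at every common multiple of the periods; the first is the LCM.
342 = 2 × 3^2 × 19
3933 = 3^2 × 19 × 23
228 = 2^2 × 3 × 19
LCM(342, 3933, 228) = 2^2 × 3^2 × 19 × 23 = 15732.

15732 seconds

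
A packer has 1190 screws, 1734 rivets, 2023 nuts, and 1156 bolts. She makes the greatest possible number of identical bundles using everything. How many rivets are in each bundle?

102

Number of bundles = gcd(1190, 1734, 2023, 1156).
1190 = 2 × 5 × 7 × 17
1734 = 2 × 3 × 17^2
2023 = 7 × 17^2
1156 = 2^2 × 17^2
gcd(1190, 1734, 2023, 1156) = 17.
rivets per bundle = 1734 / 17 = 102.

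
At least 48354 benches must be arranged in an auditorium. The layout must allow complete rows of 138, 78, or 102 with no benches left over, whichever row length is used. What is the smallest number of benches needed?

The number of benches must be a common multiple of 138, 78, and 102, so a multiple of their LCM.
138 = 2 × 3 × 23
78 = 2 × 3 × 13
102 = 2 × 3 × 17
LCM(138, 78, 102) = 2 × 3 × 13 × 17 × 23 = 30498.
Smallest multiple of 30498 that is ≥ 48354: ⌈48354/30498⌉ × 30498 = 2 × 30498 = 60996.

60996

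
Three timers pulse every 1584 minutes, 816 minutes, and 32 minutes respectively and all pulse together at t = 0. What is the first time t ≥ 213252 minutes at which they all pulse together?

215424 minutes

Joint pulses occur at multiples of LCM(1584, 816, 32).
1584 = 2^4 × 3^2 × 11
816 = 2^4 × 3 × 17
32 = 2^5
LCM(1584, 816, 32) = 2^5 × 3^2 × 11 × 17 = 53856.
Smallest multiple of 53856 that is ≥ 213252: ⌈213252/53856⌉ × 53856 = 4 × 53856 = 215424.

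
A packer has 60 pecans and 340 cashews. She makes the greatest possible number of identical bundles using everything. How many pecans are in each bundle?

3

Number of bundles = gcd(60, 340).
60 = 2^2 × 3 × 5
340 = 2^2 × 5 × 17
gcd(60, 340) = 2^2 × 5 = 20.
pecans per bundle = 60 / 20 = 3.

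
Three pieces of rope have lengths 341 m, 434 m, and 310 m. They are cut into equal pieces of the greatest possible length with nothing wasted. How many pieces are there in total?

35

Piece length = gcd(341, 434, 310).
341 = 11 × 31
434 = 2 × 7 × 31
310 = 2 × 5 × 31
gcd(341, 434, 310) = 31.
Total pieces = 341/31 + 434/31 + 310/31 = 11 + 14 + 10 = 35.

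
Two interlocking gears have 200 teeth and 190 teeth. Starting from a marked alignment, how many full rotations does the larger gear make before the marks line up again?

19 rotations

All finish a whole number of cycles simultaneously at t = LCM of the periods.
200 = 2^3 × 5^2
190 = 2 × 5 × 19
LCM(200, 190) = 2^3 × 5^2 × 19 = 3800.
Rotations for period 200: 3800 / 200 = 19.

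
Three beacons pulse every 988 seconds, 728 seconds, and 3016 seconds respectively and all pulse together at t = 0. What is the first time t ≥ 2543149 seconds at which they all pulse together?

2807896 seconds

Joint pulses occur at multiples of LCM(988, 728, 3016).
988 = 2^2 × 13 × 19
728 = 2^3 × 7 × 13
3016 = 2^3 × 13 × 29
LCM(988, 728, 3016) = 2^3 × 7 × 13 × 19 × 29 = 401128.
Smallest multiple of 401128 that is ≥ 2543149: ⌈2543149/401128⌉ × 401128 = 7 × 401128 = 2807896.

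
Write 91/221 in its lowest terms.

7/17

91 = 7 × 13
221 = 13 × 17
gcd(91, 221) = 13.
Divide numerator and denominator by 13: 91/221 = 7/17.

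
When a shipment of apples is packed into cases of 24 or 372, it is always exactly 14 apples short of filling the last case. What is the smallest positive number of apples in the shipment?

730

Being 14 short of a full case of size k means N ≡ −14 (mod k), i.e. N + 14 is a multiple of each size.
24 = 2^3 × 3
372 = 2^2 × 3 × 31
LCM(24, 372) = 2^3 × 3 × 31 = 744.
Smallest positive N is 744 − 14 = 730.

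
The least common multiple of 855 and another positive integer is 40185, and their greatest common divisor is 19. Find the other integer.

893

gcd × lcm = product of the two integers, so the other integer is (19 × 40185) / 855 = 893.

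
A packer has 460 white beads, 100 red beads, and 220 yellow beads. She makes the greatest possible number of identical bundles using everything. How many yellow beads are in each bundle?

11

Number of bundles = gcd(460, 100, 220).
460 = 2^2 × 5 × 23
100 = 2^2 × 5^2
220 = 2^2 × 5 × 11
gcd(460, 100, 220) = 2^2 × 5 = 20.
yellow beads per bundle = 220 / 20 = 11.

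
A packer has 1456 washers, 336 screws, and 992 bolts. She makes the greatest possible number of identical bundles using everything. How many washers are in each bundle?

Number of bundles = gcd(1456, 336, 992).
1456 = 2^4 × 7 × 13
336 = 2^4 × 3 × 7
992 = 2^5 × 31
gcd(1456, 336, 992) = 2^4 = 16.
washers per bundle = 1456 / 16 = 91.

91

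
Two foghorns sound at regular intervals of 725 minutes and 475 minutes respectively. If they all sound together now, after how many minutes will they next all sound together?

We need the least common multiple of the intervals.
725 = 5^2 × 29
475 = 5^2 × 19
LCM(725, 475) = 5^2 × 19 × 29 = 13775.

13775 minutes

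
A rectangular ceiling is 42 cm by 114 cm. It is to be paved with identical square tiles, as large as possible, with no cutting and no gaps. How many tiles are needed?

Tile side = gcd(42, 114).
42 = 2 × 3 × 7
114 = 2 × 3 × 19
gcd(42, 114) = 2 × 3 = 6.
Tiles: (42/6) × (114/6) = 7 × 19 = 133.

133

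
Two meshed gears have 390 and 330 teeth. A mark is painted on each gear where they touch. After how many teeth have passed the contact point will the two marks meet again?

The first simultaneous occurrence is after LCM of the individual periods.
390 = 2 × 3 × 5 × 13
330 = 2 × 3 × 5 × 11
LCM(390, 330) = 2 × 3 × 5 × 11 × 13 = 4290.

4290 teeth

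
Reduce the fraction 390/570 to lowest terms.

13/19

390 = 2 × 3 × 5 × 13
570 = 2 × 3 × 5 × 19
gcd(390, 570) = 2 × 3 × 5 = 30.
Divide numerator and denominator by 30: 390/570 = 13/19.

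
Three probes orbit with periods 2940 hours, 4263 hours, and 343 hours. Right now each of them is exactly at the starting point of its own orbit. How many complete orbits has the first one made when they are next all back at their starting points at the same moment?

They are all back at their starting positions together after one LCM of the periods.
2940 = 2^2 × 3 × 5 × 7^2
4263 = 3 × 7^2 × 29
343 = 7^3
LCM(2940, 4263, 343) = 2^2 × 3 × 5 × 7^3 × 29 = 596820.
Orbits for period 2940: 596820 / 2940 = 203.

203 orbits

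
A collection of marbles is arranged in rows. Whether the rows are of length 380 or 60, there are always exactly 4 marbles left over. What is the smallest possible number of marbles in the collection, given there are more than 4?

N − 4 must be a common multiple of 380 and 60.
380 = 2^2 × 5 × 19
60 = 2^2 × 3 × 5
LCM(380, 60) = 2^2 × 3 × 5 × 19 = 1140.
Smallest N > 4 is LCM + 4 = 1140 + 4 = 1144.

1144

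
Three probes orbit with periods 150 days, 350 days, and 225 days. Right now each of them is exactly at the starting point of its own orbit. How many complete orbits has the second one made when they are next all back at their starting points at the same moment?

They are all back at their starting positions together after one LCM of the periods.
150 = 2 × 3 × 5^2
350 = 2 × 5^2 × 7
225 = 3^2 × 5^2
LCM(150, 350, 225) = 2 × 3^2 × 5^2 × 7 = 3150.
Orbits for period 350: 3150 / 350 = 9.

9 orbits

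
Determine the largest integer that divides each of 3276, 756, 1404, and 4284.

3276 = 2^2 × 3^2 × 7 × 13
756 = 2^2 × 3^3 × 7
1404 = 2^2 × 3^3 × 13
4284 = 2^2 × 3^2 × 7 × 17
gcd(3276, 756, 1404, 4284) = 2^2 × 3^2 = 36.

36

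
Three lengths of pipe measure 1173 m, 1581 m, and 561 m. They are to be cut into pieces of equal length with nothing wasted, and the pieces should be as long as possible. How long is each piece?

51 m

The greatest length dividing all of 1173, 1581, and 561 is their gcd.
1173 = 3 × 17 × 23
1581 = 3 × 17 × 31
561 = 3 × 11 × 17
gcd(1173, 1581, 561) = 3 × 17 = 51.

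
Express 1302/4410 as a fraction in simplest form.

1302 = 2 × 3 × 7 × 31
4410 = 2 × 3^2 × 5 × 7^2
gcd(1302, 4410) = 2 × 3 × 7 = 42.
Divide numerator and denominator by 42: 1302/4410 = 31/105.

31/105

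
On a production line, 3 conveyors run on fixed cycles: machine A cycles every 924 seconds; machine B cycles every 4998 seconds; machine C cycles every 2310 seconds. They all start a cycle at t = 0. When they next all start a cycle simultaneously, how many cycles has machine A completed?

595 cycles

They are all back at their starting positions together after one LCM of the periods.
924 = 2^2 × 3 × 7 × 11
4998 = 2 × 3 × 7^2 × 17
2310 = 2 × 3 × 5 × 7 × 11
LCM(924, 4998, 2310) = 2^2 × 3 × 5 × 7^2 × 11 × 17 = 549780.
Cycles for period 924: 549780 / 924 = 595.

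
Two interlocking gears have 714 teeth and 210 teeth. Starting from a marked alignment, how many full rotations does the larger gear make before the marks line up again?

The first common completion time is the LCM of the periods.
714 = 2 × 3 × 7 × 17
210 = 2 × 3 × 5 × 7
LCM(714, 210) = 2 × 3 × 5 × 7 × 17 = 3570.
Rotations for period 714: 3570 / 714 = 5.

5 rotations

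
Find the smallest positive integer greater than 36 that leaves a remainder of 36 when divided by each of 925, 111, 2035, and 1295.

N − 36 must be a common multiple of 925, 111, 2035, and 1295.
925 = 5^2 × 37
111 = 3 × 37
2035 = 5 × 11 × 37
1295 = 5 × 7 × 37
LCM(925, 111, 2035, 1295) = 3 × 5^2 × 7 × 11 × 37 = 213675.
Smallest N > 36 is LCM + 36 = 213675 + 36 = 213711.

213711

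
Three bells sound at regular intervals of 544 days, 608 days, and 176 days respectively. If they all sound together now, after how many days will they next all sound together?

113696 days

We need the least common multiple of the intervals.
544 = 2^5 × 17
608 = 2^5 × 19
176 = 2^4 × 11
LCM(544, 608, 176) = 2^5 × 11 × 17 × 19 = 113696.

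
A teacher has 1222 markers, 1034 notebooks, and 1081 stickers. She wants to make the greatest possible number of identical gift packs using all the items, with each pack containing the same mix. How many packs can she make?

47 packs

The pack count must divide each quantity, so the greatest is gcd(1222, 1034, 1081).
1222 = 2 × 13 × 47
1034 = 2 × 11 × 47
1081 = 23 × 47
gcd(1222, 1034, 1081) = 47.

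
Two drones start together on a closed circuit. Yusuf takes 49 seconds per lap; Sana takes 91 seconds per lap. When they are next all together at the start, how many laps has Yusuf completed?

13 laps

The first common completion time is the LCM of the periods.
49 = 7^2
91 = 7 × 13
LCM(49, 91) = 7^2 × 13 = 637.
Laps for period 49: 637 / 49 = 13.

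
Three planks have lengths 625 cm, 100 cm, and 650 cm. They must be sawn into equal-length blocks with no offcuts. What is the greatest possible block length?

25 cm

The block length must divide every plank, so the greatest is gcd(625, 100, 650).
625 = 5^4
100 = 2^2 × 5^2
650 = 2 × 5^2 × 13
gcd(625, 100, 650) = 5^2 = 25.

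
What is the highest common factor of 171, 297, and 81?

9

171 = 3^2 × 19
297 = 3^3 × 11
81 = 3^4
gcd(171, 297, 81) = 3^2 = 9.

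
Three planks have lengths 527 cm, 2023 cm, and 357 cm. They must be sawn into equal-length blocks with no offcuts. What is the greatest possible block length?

The block length must divide every plank, so the greatest is gcd(527, 2023, 357).
527 = 17 × 31
2023 = 7 × 17^2
357 = 3 × 7 × 17
gcd(527, 2023, 357) = 17.

17 cm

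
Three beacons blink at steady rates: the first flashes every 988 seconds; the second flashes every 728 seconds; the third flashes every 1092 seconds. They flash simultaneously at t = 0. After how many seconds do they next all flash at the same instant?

We need the least common multiple of the intervals.
988 = 2^2 × 13 × 19
728 = 2^3 × 7 × 13
1092 = 2^2 × 3 × 7 × 13
LCM(988, 728, 1092) = 2^3 × 3 × 7 × 13 × 19 = 41496.

41496 seconds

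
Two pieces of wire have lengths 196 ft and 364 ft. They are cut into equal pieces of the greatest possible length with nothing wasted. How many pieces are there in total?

20

Piece length = gcd(196, 364).
196 = 2^2 × 7^2
364 = 2^2 × 7 × 13
gcd(196, 364) = 2^2 × 7 = 28.
Total pieces = 196/28 + 364/28 = 7 + 13 = 20.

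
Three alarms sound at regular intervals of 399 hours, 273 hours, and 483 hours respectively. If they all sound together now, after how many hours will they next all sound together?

119301 hours

The first simultaneous occurrence is after LCM of the individual periods.
399 = 3 × 7 × 19
273 = 3 × 7 × 13
483 = 3 × 7 × 23
LCM(399, 273, 483) = 3 × 7 × 13 × 19 × 23 = 119301.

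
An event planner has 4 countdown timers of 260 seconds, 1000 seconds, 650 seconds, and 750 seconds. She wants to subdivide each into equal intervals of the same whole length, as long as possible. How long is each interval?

10 seconds

The interval must divide each timer length; the longest such is the gcd.
260 = 2^2 × 5 × 13
1000 = 2^3 × 5^3
650 = 2 × 5^2 × 13
750 = 2 × 3 × 5^3
gcd(260, 1000, 650, 750) = 2 × 5 = 10.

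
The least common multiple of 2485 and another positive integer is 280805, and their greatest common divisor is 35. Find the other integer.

gcd × lcm = product of the two integers, so the other integer is (35 × 280805) / 2485 = 3955.

3955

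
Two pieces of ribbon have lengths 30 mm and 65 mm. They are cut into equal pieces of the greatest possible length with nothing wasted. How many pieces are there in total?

19

Piece length = gcd(30, 65).
30 = 2 × 3 × 5
65 = 5 × 13
gcd(30, 65) = 5.
Total pieces = 30/5 + 65/5 = 6 + 13 = 19.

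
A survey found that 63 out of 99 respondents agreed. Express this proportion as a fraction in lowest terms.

7/11

63 = 3^2 × 7
99 = 3^2 × 11
gcd(63, 99) = 3^2 = 9.
Divide numerator and denominator by 9: 63/99 = 7/11.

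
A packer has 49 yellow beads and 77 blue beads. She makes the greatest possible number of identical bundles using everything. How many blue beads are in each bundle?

11

Number of bundles = gcd(49, 77).
49 = 7^2
77 = 7 × 11
gcd(49, 77) = 7.
blue beads per bundle = 77 / 7 = 11.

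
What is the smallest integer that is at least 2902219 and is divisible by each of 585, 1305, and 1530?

The integer must be a common multiple of 585, 1305, and 1530, so a multiple of their LCM.
585 = 3^2 × 5 × 13
1305 = 3^2 × 5 × 29
1530 = 2 × 3^2 × 5 × 17
LCM(585, 1305, 1530) = 2 × 3^2 × 5 × 13 × 17 × 29 = 576810.
Smallest multiple of 576810 that is ≥ 2902219: ⌈2902219/576810⌉ × 576810 = 6 × 576810 = 3460860.

3460860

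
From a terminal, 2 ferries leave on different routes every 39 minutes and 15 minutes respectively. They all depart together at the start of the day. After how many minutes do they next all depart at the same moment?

We need the least common multiple of the intervals.
39 = 3 × 13
15 = 3 × 5
LCM(39, 15) = 3 × 5 × 13 = 195.

195 minutes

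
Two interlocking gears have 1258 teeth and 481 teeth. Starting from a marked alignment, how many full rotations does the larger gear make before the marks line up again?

The first common completion time is the LCM of the periods.
1258 = 2 × 17 × 37
481 = 13 × 37
LCM(1258, 481) = 2 × 13 × 17 × 37 = 16354.
Rotations for period 1258: 16354 / 1258 = 13.

13 rotations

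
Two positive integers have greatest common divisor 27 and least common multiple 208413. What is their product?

For any two positive integers, gcd × lcm = product = 27 × 208413 = 5627151.

5627151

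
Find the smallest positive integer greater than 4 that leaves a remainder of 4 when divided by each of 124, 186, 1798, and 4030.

701224

N − 4 must be a common multiple of 124, 186, 1798, and 4030.
124 = 2^2 × 31
186 = 2 × 3 × 31
1798 = 2 × 29 × 31
4030 = 2 × 5 × 13 × 31
LCM(124, 186, 1798, 4030) = 2^2 × 3 × 5 × 13 × 29 × 31 = 701220.
Smallest N > 4 is LCM + 4 = 701220 + 4 = 701224.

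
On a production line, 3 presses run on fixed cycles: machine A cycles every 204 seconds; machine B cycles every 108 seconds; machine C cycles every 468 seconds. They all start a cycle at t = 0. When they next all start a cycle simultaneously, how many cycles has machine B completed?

They are all back at their starting positions together after one LCM of the periods.
204 = 2^2 × 3 × 17
108 = 2^2 × 3^3
468 = 2^2 × 3^2 × 13
LCM(204, 108, 468) = 2^2 × 3^3 × 13 × 17 = 23868.
Cycles for period 108: 23868 / 108 = 221.

221 cycles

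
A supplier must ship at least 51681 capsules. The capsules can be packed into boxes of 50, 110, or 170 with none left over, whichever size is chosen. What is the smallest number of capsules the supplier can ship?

The number of capsules must be a common multiple of 50, 110, and 170, so a multiple of their LCM.
50 = 2 × 5^2
110 = 2 × 5 × 11
170 = 2 × 5 × 17
LCM(50, 110, 170) = 2 × 5^2 × 11 × 17 = 9350.
Smallest multiple of 9350 that is ≥ 51681: ⌈51681/9350⌉ × 9350 = 6 × 9350 = 56100.

56100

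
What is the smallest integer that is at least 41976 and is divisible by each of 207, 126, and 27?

The integer must be a common multiple of 207, 126, and 27, so a multiple of their LCM.
207 = 3^2 × 23
126 = 2 × 3^2 × 7
27 = 3^3
LCM(207, 126, 27) = 2 × 3^3 × 7 × 23 = 8694.
Smallest multiple of 8694 that is ≥ 41976: ⌈41976/8694⌉ × 8694 = 5 × 8694 = 43470.

43470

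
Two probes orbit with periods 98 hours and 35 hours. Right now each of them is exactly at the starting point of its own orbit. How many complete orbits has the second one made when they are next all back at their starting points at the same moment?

The first common completion time is the LCM of the periods.
98 = 2 × 7^2
35 = 5 × 7
LCM(98, 35) = 2 × 5 × 7^2 = 490.
Orbits for period 35: 490 / 35 = 14.

14 orbits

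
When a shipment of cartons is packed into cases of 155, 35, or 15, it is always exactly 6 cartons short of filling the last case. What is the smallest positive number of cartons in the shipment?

Being 6 short of a full case of size k means N ≡ −6 (mod k), i.e. N + 6 is a multiple of each size.
155 = 5 × 31
35 = 5 × 7
15 = 3 × 5
LCM(155, 35, 15) = 3 × 5 × 7 × 31 = 3255.
Smallest positive N is 3255 − 6 = 3249.

3249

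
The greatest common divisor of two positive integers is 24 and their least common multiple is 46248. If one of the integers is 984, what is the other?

For two integers, gcd × lcm = product, so the other is (24 × 46248) / 984 = 1109952 / 984 = 1128.

1128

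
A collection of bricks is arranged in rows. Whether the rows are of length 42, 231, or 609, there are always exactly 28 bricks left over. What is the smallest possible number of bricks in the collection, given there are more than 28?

N − 28 must be a common multiple of 42, 231, and 609.
42 = 2 × 3 × 7
231 = 3 × 7 × 11
609 = 3 × 7 × 29
LCM(42, 231, 609) = 2 × 3 × 7 × 11 × 29 = 13398.
Smallest N > 28 is LCM + 28 = 13398 + 28 = 13426.

13426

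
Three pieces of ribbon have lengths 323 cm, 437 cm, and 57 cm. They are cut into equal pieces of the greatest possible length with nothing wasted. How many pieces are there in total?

43

Piece length = gcd(323, 437, 57).
323 = 17 × 19
437 = 19 × 23
57 = 3 × 19
gcd(323, 437, 57) = 19.
Total pieces = 323/19 + 437/19 + 57/19 = 17 + 23 + 3 = 43.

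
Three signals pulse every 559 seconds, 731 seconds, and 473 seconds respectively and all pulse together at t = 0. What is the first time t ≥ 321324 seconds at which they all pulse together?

Joint pulses occur at multiples of LCM(559, 731, 473).
559 = 13 × 43
731 = 17 × 43
473 = 11 × 43
LCM(559, 731, 473) = 11 × 13 × 17 × 43 = 104533.
Smallest multiple of 104533 that is ≥ 321324: ⌈321324/104533⌉ × 104533 = 4 × 104533 = 418132.

418132 seconds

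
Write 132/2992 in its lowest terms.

3/68

132 = 2^2 × 3 × 11
2992 = 2^4 × 11 × 17
gcd(132, 2992) = 2^2 × 11 = 44.
Divide numerator and denominator by 44: 132/2992 = 3/68.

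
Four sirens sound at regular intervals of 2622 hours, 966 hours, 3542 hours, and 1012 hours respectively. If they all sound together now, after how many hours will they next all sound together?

They coincide at every common multiple of the periods; the first is the LCM.
2622 = 2 × 3 × 19 × 23
966 = 2 × 3 × 7 × 23
3542 = 2 × 7 × 11 × 23
1012 = 2^2 × 11 × 23
LCM(2622, 966, 3542, 1012) = 2^2 × 3 × 7 × 11 × 19 × 23 = 403788.

403788 hours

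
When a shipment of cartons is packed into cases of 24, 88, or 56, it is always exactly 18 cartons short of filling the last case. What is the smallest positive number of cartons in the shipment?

1830

Being 18 short of a full case of size k means N ≡ −18 (mod k), i.e. N + 18 is a multiple of each size.
24 = 2^3 × 3
88 = 2^3 × 11
56 = 2^3 × 7
LCM(24, 88, 56) = 2^3 × 3 × 7 × 11 = 1848.
Smallest positive N is 1848 − 18 = 1830.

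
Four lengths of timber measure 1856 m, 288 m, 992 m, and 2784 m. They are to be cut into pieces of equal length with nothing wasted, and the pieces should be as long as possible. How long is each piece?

The greatest length dividing all of 1856, 288, 992, and 2784 is their gcd.
1856 = 2^6 × 29
288 = 2^5 × 3^2
992 = 2^5 × 31
2784 = 2^5 × 3 × 29
gcd(1856, 288, 992, 2784) = 2^5 = 32.

32 m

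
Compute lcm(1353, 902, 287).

18942

1353 = 3 × 11 × 41
902 = 2 × 11 × 41
287 = 7 × 41
LCM(1353, 902, 287) = 2 × 3 × 7 × 11 × 41 = 18942.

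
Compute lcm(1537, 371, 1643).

333529

1537 = 29 × 53
371 = 7 × 53
1643 = 31 × 53
LCM(1537, 371, 1643) = 7 × 29 × 31 × 53 = 333529.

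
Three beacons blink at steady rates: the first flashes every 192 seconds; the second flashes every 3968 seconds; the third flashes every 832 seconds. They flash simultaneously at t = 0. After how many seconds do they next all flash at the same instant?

They coincide at every common multiple of the periods; the first is the LCM.
192 = 2^6 × 3
3968 = 2^7 × 31
832 = 2^6 × 13
LCM(192, 3968, 832) = 2^7 × 3 × 13 × 31 = 154752.

154752 seconds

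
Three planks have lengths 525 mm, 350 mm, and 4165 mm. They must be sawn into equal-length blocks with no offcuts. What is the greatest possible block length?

35 mm

This is the greatest common divisor of 525, 350, and 4165.
525 = 3 × 5^2 × 7
350 = 2 × 5^2 × 7
4165 = 5 × 7^2 × 17
gcd(525, 350, 4165) = 5 × 7 = 35.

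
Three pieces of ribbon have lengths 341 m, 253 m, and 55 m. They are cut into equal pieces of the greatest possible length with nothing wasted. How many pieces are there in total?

59

Piece length = gcd(341, 253, 55).
341 = 11 × 31
253 = 11 × 23
55 = 5 × 11
gcd(341, 253, 55) = 11.
Total pieces = 341/11 + 253/11 + 55/11 = 31 + 23 + 5 = 59.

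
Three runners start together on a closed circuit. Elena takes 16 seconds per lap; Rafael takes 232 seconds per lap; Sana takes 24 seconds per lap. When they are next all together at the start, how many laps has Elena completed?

All finish a whole number of cycles simultaneously at t = LCM of the periods.
16 = 2^4
232 = 2^3 × 29
24 = 2^3 × 3
LCM(16, 232, 24) = 2^4 × 3 × 29 = 1392.
Laps for period 16: 1392 / 16 = 87.

87 laps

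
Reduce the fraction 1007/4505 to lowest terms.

19/85

1007 = 19 × 53
4505 = 5 × 17 × 53
gcd(1007, 4505) = 53.
Divide numerator and denominator by 53: 1007/4505 = 19/85.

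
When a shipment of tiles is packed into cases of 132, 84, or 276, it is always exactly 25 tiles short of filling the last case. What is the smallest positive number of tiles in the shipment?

21227

Being 25 short of a full case of size k means N ≡ −25 (mod k), i.e. N + 25 is a multiple of each size.
132 = 2^2 × 3 × 11
84 = 2^2 × 3 × 7
276 = 2^2 × 3 × 23
LCM(132, 84, 276) = 2^2 × 3 × 7 × 11 × 23 = 21252.
Smallest positive N is 21252 − 25 = 21227.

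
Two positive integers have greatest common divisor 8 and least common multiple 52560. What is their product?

For any two positive integers, gcd × lcm = product = 8 × 52560 = 420480.

420480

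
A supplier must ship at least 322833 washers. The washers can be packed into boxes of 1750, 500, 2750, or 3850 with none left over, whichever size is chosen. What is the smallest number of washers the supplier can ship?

346500

The number of washers must be a common multiple of 1750, 500, 2750, and 3850, so a multiple of their LCM.
1750 = 2 × 5^3 × 7
500 = 2^2 × 5^3
2750 = 2 × 5^3 × 11
3850 = 2 × 5^2 × 7 × 11
LCM(1750, 500, 2750, 3850) = 2^2 × 5^3 × 7 × 11 = 38500.
Smallest multiple of 38500 that is ≥ 322833: ⌈322833/38500⌉ × 38500 = 9 × 38500 = 346500.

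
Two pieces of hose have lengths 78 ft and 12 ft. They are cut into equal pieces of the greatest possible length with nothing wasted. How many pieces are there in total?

Piece length = gcd(78, 12).
78 = 2 × 3 × 13
12 = 2^2 × 3
gcd(78, 12) = 2 × 3 = 6.
Total pieces = 78/6 + 12/6 = 13 + 2 = 15.

15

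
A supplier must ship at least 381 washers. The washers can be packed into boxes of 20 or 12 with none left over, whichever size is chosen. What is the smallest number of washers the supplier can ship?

The number of washers must be a common multiple of 20 and 12, so a multiple of their LCM.
20 = 2^2 × 5
12 = 2^2 × 3
LCM(20, 12) = 2^2 × 3 × 5 = 60.
Smallest multiple of 60 that is ≥ 381: ⌈381/60⌉ × 60 = 7 × 60 = 420.

420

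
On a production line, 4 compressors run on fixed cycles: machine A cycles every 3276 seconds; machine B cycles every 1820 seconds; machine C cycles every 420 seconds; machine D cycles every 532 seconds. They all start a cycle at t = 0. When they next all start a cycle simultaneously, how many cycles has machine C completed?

741 cycles

They are all back at their starting positions together after one LCM of the periods.
3276 = 2^2 × 3^2 × 7 × 13
1820 = 2^2 × 5 × 7 × 13
420 = 2^2 × 3 × 5 × 7
532 = 2^2 × 7 × 19
LCM(3276, 1820, 420, 532) = 2^2 × 3^2 × 5 × 7 × 13 × 19 = 311220.
Cycles for period 420: 311220 / 420 = 741.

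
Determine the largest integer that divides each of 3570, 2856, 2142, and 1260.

42

3570 = 2 × 3 × 5 × 7 × 17
2856 = 2^3 × 3 × 7 × 17
2142 = 2 × 3^2 × 7 × 17
1260 = 2^2 × 3^2 × 5 × 7
gcd(3570, 2856, 2142, 1260) = 2 × 3 × 7 = 42.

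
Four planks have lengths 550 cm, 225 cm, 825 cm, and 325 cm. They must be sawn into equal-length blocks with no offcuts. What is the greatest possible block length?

This is the greatest common divisor of 550, 225, 825, and 325.
550 = 2 × 5^2 × 11
225 = 3^2 × 5^2
825 = 3 × 5^2 × 11
325 = 5^2 × 13
gcd(550, 225, 825, 325) = 5^2 = 25.

25 cm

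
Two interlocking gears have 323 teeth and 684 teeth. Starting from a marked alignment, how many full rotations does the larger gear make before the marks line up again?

All finish a whole number of cycles simultaneously at t = LCM of the periods.
323 = 17 × 19
684 = 2^2 × 3^2 × 19
LCM(323, 684) = 2^2 × 3^2 × 17 × 19 = 11628.
Rotations for period 684: 11628 / 684 = 17.

17 rotations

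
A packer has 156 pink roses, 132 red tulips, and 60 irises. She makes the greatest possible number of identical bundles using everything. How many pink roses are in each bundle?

Number of bundles = gcd(156, 132, 60).
156 = 2^2 × 3 × 13
132 = 2^2 × 3 × 11
60 = 2^2 × 3 × 5
gcd(156, 132, 60) = 2^2 × 3 = 12.
pink roses per bundle = 156 / 12 = 13.

13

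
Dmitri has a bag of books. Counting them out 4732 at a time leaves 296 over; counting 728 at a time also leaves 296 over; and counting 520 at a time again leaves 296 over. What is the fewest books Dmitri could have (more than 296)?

47616

N − 296 must be a common multiple of 4732, 728, and 520.
4732 = 2^2 × 7 × 13^2
728 = 2^3 × 7 × 13
520 = 2^3 × 5 × 13
LCM(4732, 728, 520) = 2^3 × 5 × 7 × 13^2 = 47320.
Smallest N > 296 is LCM + 296 = 47320 + 296 = 47616.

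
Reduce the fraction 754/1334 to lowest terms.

13/23

754 = 2 × 13 × 29
1334 = 2 × 23 × 29
gcd(754, 1334) = 2 × 29 = 58.
Divide numerator and denominator by 58: 754/1334 = 13/23.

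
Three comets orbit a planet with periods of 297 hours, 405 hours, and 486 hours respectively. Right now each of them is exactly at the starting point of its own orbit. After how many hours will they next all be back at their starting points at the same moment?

26730 hours

They coincide at every common multiple of the periods; the first is the LCM.
297 = 3^3 × 11
405 = 3^4 × 5
486 = 2 × 3^5
LCM(297, 405, 486) = 2 × 3^5 × 5 × 11 = 26730.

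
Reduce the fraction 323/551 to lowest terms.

17/29

323 = 17 × 19
551 = 19 × 29
gcd(323, 551) = 19.
Divide numerator and denominator by 19: 323/551 = 17/29.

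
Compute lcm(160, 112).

1120

160 = 2^5 × 5
112 = 2^4 × 7
LCM(160, 112) = 2^5 × 5 × 7 = 1120.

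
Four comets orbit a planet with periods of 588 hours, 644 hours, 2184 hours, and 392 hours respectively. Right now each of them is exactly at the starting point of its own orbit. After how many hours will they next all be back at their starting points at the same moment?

351624 hours

They coincide at every common multiple of the periods; the first is the LCM.
588 = 2^2 × 3 × 7^2
644 = 2^2 × 7 × 23
2184 = 2^3 × 3 × 7 × 13
392 = 2^3 × 7^2
LCM(588, 644, 2184, 392) = 2^3 × 3 × 7^2 × 13 × 23 = 351624.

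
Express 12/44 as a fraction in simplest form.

12 = 2^2 × 3
44 = 2^2 × 11
gcd(12, 44) = 2^2 = 4.
Divide numerator and denominator by 4: 12/44 = 3/11.

3/11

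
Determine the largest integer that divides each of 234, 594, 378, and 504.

234 = 2 × 3^2 × 13
594 = 2 × 3^3 × 11
378 = 2 × 3^3 × 7
504 = 2^3 × 3^2 × 7
gcd(234, 594, 378, 504) = 2 × 3^2 = 18.

18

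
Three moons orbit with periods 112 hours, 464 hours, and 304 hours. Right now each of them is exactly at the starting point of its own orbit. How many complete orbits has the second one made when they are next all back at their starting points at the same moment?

133 orbits

The first common completion time is the LCM of the periods.
112 = 2^4 × 7
464 = 2^4 × 29
304 = 2^4 × 19
LCM(112, 464, 304) = 2^4 × 7 × 19 × 29 = 61712.
Orbits for period 464: 61712 / 464 = 133.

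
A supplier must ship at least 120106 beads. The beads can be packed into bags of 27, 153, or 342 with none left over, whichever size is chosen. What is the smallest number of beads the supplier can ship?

The number of beads must be a common multiple of 27, 153, and 342, so a multiple of their LCM.
27 = 3^3
153 = 3^2 × 17
342 = 2 × 3^2 × 19
LCM(27, 153, 342) = 2 × 3^3 × 17 × 19 = 17442.
Smallest multiple of 17442 that is ≥ 120106: ⌈120106/17442⌉ × 17442 = 7 × 17442 = 122094.

122094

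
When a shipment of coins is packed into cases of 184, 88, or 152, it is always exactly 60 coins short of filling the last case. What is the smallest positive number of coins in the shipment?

Being 60 short of a full case of size k means N ≡ −60 (mod k), i.e. N + 60 is a multiple of each size.
184 = 2^3 × 23
88 = 2^3 × 11
152 = 2^3 × 19
LCM(184, 88, 152) = 2^3 × 11 × 19 × 23 = 38456.
Smallest positive N is 38456 − 60 = 38396.

38396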